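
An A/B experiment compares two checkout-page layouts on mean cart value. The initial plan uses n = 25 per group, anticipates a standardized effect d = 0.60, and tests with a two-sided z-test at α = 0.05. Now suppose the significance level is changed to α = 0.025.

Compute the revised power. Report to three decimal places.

Power ≈ 0.452

δ = d·√(n/2) = 0.60 × √(25/2) = 2.1213 (unchanged). New critical value: z_{0.0125} = 2.241.
Revised power = Φ(δ − 2.241) + Φ(−δ − 2.241) = Φ(-0.120) + Φ(-4.363) = 0.4522 + 0.0000 = 0.4522.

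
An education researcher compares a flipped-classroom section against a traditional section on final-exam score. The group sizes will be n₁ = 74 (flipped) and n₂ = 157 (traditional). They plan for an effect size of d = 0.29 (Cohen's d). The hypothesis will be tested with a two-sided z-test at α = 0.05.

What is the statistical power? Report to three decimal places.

Power ≈ 0.539

Noncentrality parameter: δ = d / √(1/n₁ + 1/n₂) = 0.29 / √(1/74 + 1/157) = 2.0566
Two-sided α = 0.05 → critical value z_{0.025} = 1.960.
Power = Φ(δ − 1.960) + Φ(−δ − 1.960) = Φ(0.097) + Φ(-4.017) = 0.5385 + 0.0000 = 0.5385.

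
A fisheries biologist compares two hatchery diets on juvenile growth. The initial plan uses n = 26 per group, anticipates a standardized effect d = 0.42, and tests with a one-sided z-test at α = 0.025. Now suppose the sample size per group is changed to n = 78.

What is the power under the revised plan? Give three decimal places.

With n = 78 per group: δ = d·√(n/2) = 0.42 × √(78/2) = 2.6229. Critical value z_{0.025} = 1.960.
Revised power = Φ(δ − 1.960) = Φ(0.663) = 0.7463.

Power ≈ 0.746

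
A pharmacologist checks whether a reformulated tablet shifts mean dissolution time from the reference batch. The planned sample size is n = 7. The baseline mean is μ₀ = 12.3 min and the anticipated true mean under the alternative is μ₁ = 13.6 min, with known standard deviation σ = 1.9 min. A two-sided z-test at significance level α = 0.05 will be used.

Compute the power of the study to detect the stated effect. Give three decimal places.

Power ≈ 0.441

Standardized effect: d = |μ₁ − μ₀| / σ = |13.6 − 12.3| / 1.9 = 0.6842
Noncentrality parameter: δ = d·√n = 0.6842 × √7 = 1.8103
Critical value for a two-sided test at α = 0.05: z_{α/2} = 1.960.
Power = Φ(δ − 1.960) + Φ(−δ − 1.960) = Φ(-0.150) + Φ(-3.770) = 0.4405 + 0.0001 = 0.4406.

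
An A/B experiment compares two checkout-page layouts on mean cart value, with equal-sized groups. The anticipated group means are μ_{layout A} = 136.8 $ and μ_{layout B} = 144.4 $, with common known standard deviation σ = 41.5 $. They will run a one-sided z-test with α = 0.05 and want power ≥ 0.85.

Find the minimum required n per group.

Standardized effect: d = |μ_{layout A} − μ_{layout B}| / σ = |136.8 − 144.4| / 41.5 = 0.1831
Set Φ(δ − 1.645) = 0.85; then δ − 1.645 = Φ⁻¹(0.85) = 1.036, giving δ = 2.681.
δ = d·√(n/2) ⇒ n = 2(δ/d)² = 2 × (2.681 / 0.1831)² = 428.73.
Round up to the next whole unit.

n = 429 per group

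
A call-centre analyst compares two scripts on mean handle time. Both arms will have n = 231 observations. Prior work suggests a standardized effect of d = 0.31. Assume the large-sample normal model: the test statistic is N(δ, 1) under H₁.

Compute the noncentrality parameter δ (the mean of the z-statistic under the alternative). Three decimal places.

δ ≈ 3.332

The noncentrality parameter scales effect size by the design's sample-size factor: δ = d·√(n/2) = 0.31 × √(231/2) = 3.3316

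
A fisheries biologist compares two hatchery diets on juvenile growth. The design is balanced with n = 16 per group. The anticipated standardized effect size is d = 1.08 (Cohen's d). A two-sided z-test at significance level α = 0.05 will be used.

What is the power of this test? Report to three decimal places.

Noncentrality parameter: δ = d·√(n/2) = 1.08 × √(16/2) = 3.0547
Two-sided α = 0.05 → critical value z_{0.025} = 1.960.
Power = Φ(δ − 1.960) + Φ(−δ − 1.960) = Φ(1.095) + Φ(-5.015) = 0.8632 + 0.0000 = 0.8632.

Power ≈ 0.863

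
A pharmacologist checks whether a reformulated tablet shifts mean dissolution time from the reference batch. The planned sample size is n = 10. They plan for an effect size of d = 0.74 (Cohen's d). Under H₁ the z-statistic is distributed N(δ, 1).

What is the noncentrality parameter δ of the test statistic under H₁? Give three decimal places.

δ = d·√n = 0.74 × √10 = 2.3401

δ ≈ 2.340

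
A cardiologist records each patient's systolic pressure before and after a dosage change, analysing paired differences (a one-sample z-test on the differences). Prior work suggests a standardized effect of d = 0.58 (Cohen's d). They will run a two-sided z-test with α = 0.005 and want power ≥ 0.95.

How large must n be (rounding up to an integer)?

Set Φ(δ − 2.807) = 0.95; then δ − 2.807 = Φ⁻¹(0.95) = 1.645, giving δ = 4.452.
(For δ > 0 the lower-tail rejection region contributes negligibly to power, so the one-term inversion is standard.)
δ = d·√n ⇒ n = (δ/d)² = (4.452 / 0.58)² = 58.92.
Round up to the next whole unit.

n = 59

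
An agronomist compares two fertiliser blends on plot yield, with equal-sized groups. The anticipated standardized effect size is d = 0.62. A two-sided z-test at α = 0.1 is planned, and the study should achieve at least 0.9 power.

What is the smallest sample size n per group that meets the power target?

n = 45 per group

For power 0.9 need Φ(δ − z_{0.05}) = 0.9, so δ = z_{0.05} + z_{0.10} = 1.645 + 1.282 = 2.926.
(For δ > 0 the lower-tail rejection region contributes negligibly to power, so the one-term inversion is standard.)
δ = d·√(n/2) ⇒ n = 2(δ/d)² = 2 × (2.926 / 0.62)² = 44.56.
Rounding up, n = 45 per group.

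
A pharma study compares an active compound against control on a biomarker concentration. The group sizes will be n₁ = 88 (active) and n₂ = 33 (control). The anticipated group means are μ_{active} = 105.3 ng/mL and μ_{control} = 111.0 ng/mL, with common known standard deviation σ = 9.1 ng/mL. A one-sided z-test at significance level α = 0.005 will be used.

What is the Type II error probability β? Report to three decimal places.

Standardized effect: d = |μ_{active} − μ_{control}| / σ = |105.3 − 111.0| / 9.1 = 0.6264
Noncentrality parameter: δ = d / √(1/n₁ + 1/n₂) = 0.6264 / √(1/88 + 1/33) = 3.0686
Critical value for a one-sided test at α = 0.005: z_α = 2.576.
Power = P(Z > 2.576 − δ) = Φ(0.493) = 0.6889.
Type II error: β = 1 − power = 1 − 0.6889 = 0.3111.

β ≈ 0.311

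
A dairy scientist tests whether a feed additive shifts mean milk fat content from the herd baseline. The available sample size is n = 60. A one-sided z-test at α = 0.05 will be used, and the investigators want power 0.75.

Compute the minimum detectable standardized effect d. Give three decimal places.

d ≈ 0.299

Need Φ(δ − 1.645) = 0.75, so δ = 1.645 + 0.674 = 2.319.
δ = d·√n ⇒ d = δ/√n = 2.319/√60 = 0.2994.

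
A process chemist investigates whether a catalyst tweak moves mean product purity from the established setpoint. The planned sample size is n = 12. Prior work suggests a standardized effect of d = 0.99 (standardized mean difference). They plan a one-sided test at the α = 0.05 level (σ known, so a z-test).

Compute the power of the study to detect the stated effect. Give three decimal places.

Power ≈ 0.963

Noncentrality parameter: δ = d·√n = 0.99 × √12 = 3.4295
One-sided α = 0.05 → critical value z_{0.05} = 1.645.
Power = P(Z > 1.645 − δ) = Φ(1.785) = 0.9628.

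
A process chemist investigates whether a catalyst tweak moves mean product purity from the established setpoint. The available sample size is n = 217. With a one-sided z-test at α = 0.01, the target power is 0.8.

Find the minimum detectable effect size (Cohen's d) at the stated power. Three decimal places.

d ≈ 0.215

Need Φ(δ − 2.326) = 0.8, so δ = 2.326 + 0.842 = 3.168.
δ = d·√n ⇒ d = δ/√n = 3.168/√217 = 0.2151.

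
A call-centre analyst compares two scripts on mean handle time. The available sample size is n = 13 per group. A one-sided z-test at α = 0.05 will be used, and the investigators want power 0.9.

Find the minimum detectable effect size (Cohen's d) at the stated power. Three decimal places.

d ≈ 1.148

Need Φ(δ − 1.645) = 0.9, so δ = 1.645 + 1.282 = 2.926.
δ = d·√(n/2) ⇒ d = δ/√(n/2) = 2.926/√(13/2) = 1.1478.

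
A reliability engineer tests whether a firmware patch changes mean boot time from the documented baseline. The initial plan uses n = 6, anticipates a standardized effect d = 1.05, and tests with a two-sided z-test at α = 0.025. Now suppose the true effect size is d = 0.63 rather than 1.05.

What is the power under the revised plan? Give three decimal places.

Power ≈ 0.243

With d = 0.63: δ = d·√n = 0.63 × √6 = 1.5432. Critical value z_{0.0125} = 2.241.
Revised power = Φ(δ − 2.241) + Φ(−δ − 2.241) = Φ(-0.698) + Φ(-3.785) = 0.2425 + 0.0001 = 0.2426.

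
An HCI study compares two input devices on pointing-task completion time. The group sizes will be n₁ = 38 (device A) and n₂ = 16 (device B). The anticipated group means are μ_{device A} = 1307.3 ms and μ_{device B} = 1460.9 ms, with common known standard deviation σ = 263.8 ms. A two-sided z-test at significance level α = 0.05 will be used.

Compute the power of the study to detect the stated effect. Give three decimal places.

Standardized effect: d = |μ_{device A} − μ_{device B}| / σ = |1307.3 − 1460.9| / 263.8 = 0.5823
Noncentrality parameter: δ = d / √(1/n₁ + 1/n₂) = 0.5823 / √(1/38 + 1/16) = 1.9538
Critical value for a two-sided test at α = 0.05: z_{α/2} = 1.960.
Power = Φ(δ − 1.960) + Φ(−δ − 1.960) = Φ(-0.006) + Φ(-3.914) = 0.4975 + 0.0000 = 0.4976.

Power ≈ 0.498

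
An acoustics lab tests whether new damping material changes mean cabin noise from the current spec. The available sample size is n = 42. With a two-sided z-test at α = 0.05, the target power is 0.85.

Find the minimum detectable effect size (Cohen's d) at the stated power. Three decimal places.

d ≈ 0.462

Required noncentrality: δ = z_{0.025} + z_{0.15} = 1.960 + 1.036 = 2.996.
(The second rejection-region term Φ(−δ − z_{α/2}) is negligible and dropped.)
δ = d·√n ⇒ d = δ/√n = 2.996/√42 = 0.4624.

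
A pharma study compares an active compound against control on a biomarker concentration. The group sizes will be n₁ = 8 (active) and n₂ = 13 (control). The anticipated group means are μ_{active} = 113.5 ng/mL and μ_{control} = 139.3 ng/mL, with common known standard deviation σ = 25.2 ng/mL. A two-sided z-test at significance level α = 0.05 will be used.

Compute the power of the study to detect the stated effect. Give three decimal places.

Power ≈ 0.625

Standardized effect: d = |μ_{active} − μ_{control}| / σ = |113.5 − 139.3| / 25.2 = 1.0238
Noncentrality parameter: δ = d / √(1/n₁ + 1/n₂) = 1.0238 / √(1/8 + 1/13) = 2.2784
Two-sided α = 0.05 → critical value z_{0.025} = 1.960.
Power = Φ(δ − 1.960) + Φ(−δ − 1.960) = Φ(0.318) + Φ(-4.238) = 0.6249 + 0.0000 = 0.6249.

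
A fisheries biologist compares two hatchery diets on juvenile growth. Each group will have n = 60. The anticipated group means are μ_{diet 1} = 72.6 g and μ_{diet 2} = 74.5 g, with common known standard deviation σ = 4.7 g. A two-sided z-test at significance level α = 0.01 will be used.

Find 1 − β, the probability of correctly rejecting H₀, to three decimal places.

Power ≈ 0.359

Standardized effect: d = |μ_{diet 1} − μ_{diet 2}| / σ = |72.6 − 74.5| / 4.7 = 0.4043
Noncentrality parameter: δ = d·√(n/2) = 0.4043 × √(60/2) = 2.2142
Two-sided α = 0.01 → critical value z_{0.005} = 2.576.
Power = Φ(δ − 2.576) + Φ(−δ − 2.576) = Φ(-0.362) + Φ(-4.790) = 0.3588 + 0.0000 = 0.3588.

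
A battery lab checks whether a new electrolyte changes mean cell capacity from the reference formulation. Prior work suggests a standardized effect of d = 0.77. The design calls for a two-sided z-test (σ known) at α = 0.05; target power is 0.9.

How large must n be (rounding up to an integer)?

For power 0.9 need Φ(δ − z_{0.025}) = 0.9, so δ = z_{0.025} + z_{0.10} = 1.960 + 1.282 = 3.242.
(The Φ(−δ − z_{α/2}) term is vanishingly small for δ > 0 and is dropped in the standard sample-size formula.)
δ = d·√n ⇒ n = (δ/d)² = (3.242 / 0.77)² = 17.72.
Round up to the next whole unit.

n = 18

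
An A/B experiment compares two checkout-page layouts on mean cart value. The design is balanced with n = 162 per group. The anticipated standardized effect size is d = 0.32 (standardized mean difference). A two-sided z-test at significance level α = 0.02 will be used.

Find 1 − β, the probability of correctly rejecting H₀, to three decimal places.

Noncentrality parameter: δ = d·√(n/2) = 0.32 × √(162/2) = 2.8800
Two-sided α = 0.02 → critical value z_{0.01} = 2.326.
Power = Φ(δ − 2.326) + Φ(−δ − 2.326) = Φ(0.554) + Φ(-5.206) = 0.7101 + 0.0000 = 0.7101.

Power ≈ 0.710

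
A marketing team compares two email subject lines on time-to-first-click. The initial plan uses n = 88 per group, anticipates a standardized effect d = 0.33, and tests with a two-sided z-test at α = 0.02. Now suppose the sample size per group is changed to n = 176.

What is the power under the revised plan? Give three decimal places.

With n = 176 per group: δ = d·√(n/2) = 0.33 × √(176/2) = 3.0957. Critical value z_{0.01} = 2.326.
Revised power = Φ(δ − 2.326) + Φ(−δ − 2.326) = Φ(0.769) + Φ(-5.422) = 0.7792 + 0.0000 = 0.7792.

Power ≈ 0.779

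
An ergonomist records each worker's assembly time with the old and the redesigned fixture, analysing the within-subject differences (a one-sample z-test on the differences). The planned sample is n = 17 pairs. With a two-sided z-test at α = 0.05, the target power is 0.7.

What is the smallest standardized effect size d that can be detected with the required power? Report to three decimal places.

Required noncentrality: δ = z_{0.025} + z_{0.30} = 1.960 + 0.524 = 2.484.
(Lower-tail contribution to power is negligible for δ > 0.)
δ = d·√n ⇒ d = δ/√n = 2.484/√17 = 0.6025.

d ≈ 0.603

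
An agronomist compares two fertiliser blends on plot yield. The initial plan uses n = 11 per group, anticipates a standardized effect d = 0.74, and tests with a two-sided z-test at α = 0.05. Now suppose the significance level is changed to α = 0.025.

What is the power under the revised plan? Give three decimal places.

δ = d·√(n/2) = 0.74 × √(11/2) = 1.7355 (unchanged). New critical value: z_{0.0125} = 2.241.
Revised power = Φ(δ − 2.241) + Φ(−δ − 2.241) = Φ(-0.506) + Φ(-3.977) = 0.3064 + 0.0000 = 0.3065.

Power ≈ 0.306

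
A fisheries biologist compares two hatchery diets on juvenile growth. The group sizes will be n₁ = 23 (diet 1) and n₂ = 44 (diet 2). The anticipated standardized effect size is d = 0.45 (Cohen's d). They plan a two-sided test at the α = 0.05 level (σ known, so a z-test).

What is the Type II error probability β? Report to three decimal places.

Noncentrality parameter: δ = d / √(1/n₁ + 1/n₂) = 0.45 / √(1/23 + 1/44) = 1.7489
Two-sided α = 0.05 → critical value z_{0.025} = 1.960.
Power = Φ(δ − 1.960) + Φ(−δ − 1.960) = Φ(-0.211) + Φ(-3.709) = 0.4164 + 0.0001 = 0.4165.
Type II error: β = 1 − power = 1 − 0.4165 = 0.5835.

β ≈ 0.583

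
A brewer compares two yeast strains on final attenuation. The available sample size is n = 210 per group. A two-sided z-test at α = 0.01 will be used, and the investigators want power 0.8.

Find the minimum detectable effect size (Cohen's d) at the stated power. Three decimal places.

Need Φ(δ − 2.576) = 0.8, so δ = 2.576 + 0.842 = 3.417.
(Lower-tail contribution to power is negligible for δ > 0.)
δ = d·√(n/2) ⇒ d = δ/√(n/2) = 3.417/√(210/2) = 0.3335.

d ≈ 0.334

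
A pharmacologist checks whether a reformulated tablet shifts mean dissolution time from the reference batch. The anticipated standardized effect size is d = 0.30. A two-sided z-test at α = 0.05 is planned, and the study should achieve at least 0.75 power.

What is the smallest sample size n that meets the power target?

For power 0.75 need Φ(δ − z_{0.025}) = 0.75, so δ = z_{0.025} + z_{0.25} = 1.960 + 0.674 = 2.634.
(The Φ(−δ − z_{α/2}) term is vanishingly small for δ > 0 and is dropped in the standard sample-size formula.)
δ = d·√n ⇒ n = (δ/d)² = (2.634 / 0.30)² = 77.11.
Rounding up, n = 78.

n = 78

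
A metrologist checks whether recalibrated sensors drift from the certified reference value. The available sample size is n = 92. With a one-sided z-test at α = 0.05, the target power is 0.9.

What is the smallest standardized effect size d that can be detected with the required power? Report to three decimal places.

d ≈ 0.305

Need Φ(δ − 1.645) = 0.9, so δ = 1.645 + 1.282 = 2.926.
δ = d·√n ⇒ d = δ/√n = 2.926/√92 = 0.3051.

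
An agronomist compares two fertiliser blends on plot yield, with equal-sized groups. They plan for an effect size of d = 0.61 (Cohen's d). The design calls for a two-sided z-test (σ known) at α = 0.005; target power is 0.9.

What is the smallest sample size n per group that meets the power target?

Set Φ(δ − 2.807) = 0.9; then δ − 2.807 = Φ⁻¹(0.9) = 1.282, giving δ = 4.089.
(For δ > 0 the lower-tail rejection region contributes negligibly to power, so the one-term inversion is standard.)
δ = d·√(n/2) ⇒ n = 2(δ/d)² = 2 × (4.089 / 0.61)² = 89.85.
Rounding up, n = 90 per group.

n = 90 per group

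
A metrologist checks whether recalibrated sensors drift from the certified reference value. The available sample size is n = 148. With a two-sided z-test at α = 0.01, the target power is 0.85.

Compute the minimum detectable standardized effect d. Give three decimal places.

d ≈ 0.297

Required noncentrality: δ = z_{0.005} + z_{0.15} = 2.576 + 1.036 = 3.612.
(The second rejection-region term Φ(−δ − z_{α/2}) is negligible and dropped.)
δ = d·√n ⇒ d = δ/√n = 3.612/√148 = 0.2969.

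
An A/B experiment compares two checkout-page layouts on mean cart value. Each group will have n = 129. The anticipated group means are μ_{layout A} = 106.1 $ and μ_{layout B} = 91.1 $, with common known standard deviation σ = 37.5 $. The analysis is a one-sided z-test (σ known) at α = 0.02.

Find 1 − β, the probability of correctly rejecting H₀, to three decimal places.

Power ≈ 0.877

Standardized effect: d = |μ_{layout A} − μ_{layout B}| / σ = |106.1 − 91.1| / 37.5 = 0.4000
Noncentrality parameter: λ = d·√(n/2) = 0.4000 × √(129/2) = 3.2125
Critical value for a one-sided test at α = 0.02: z_α = 2.054.
Power = Φ(λ − 2.054) = Φ(1.159) = 0.8767.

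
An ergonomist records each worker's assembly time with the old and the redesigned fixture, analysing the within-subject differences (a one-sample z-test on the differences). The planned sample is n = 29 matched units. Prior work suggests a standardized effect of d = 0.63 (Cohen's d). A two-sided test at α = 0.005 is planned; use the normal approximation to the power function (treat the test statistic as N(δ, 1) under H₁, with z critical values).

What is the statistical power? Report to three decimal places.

Power ≈ 0.721

Noncentrality parameter: δ = d·√n = 0.63 × √29 = 3.3927
Critical value for a two-sided test at α = 0.005: z_{α/2} = 2.807.
Power = Φ(δ − 2.807) + Φ(−δ − 2.807) = Φ(0.586) + Φ(-6.200) = 0.7209 + 0.0000 = 0.7209.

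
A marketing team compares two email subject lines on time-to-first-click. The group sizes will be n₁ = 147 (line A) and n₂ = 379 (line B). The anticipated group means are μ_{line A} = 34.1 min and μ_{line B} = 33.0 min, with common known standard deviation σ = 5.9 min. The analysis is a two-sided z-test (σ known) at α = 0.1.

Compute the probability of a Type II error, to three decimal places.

Standardized effect: d = |μ_{line A} − μ_{line B}| / σ = |34.1 − 33.0| / 5.9 = 0.1864
Noncentrality parameter: δ = d / √(1/n₁ + 1/n₂) = 0.1864 / √(1/147 + 1/379) = 1.9188
Two-sided α = 0.1 → critical value z_{0.05} = 1.645.
Power = Φ(δ − 1.645) + Φ(−δ − 1.645) = Φ(0.274) + Φ(-3.564) = 0.6079 + 0.0002 = 0.6081.
Type II error: β = 1 − power = 1 − 0.6081 = 0.3919.

β ≈ 0.392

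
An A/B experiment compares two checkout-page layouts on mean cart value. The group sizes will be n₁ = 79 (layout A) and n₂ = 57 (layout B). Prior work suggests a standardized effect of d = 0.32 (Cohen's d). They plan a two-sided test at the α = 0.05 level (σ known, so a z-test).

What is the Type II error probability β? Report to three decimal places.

Noncentrality parameter: δ = d / √(1/n₁ + 1/n₂) = 0.32 / √(1/79 + 1/57) = 1.8413
Two-sided α = 0.05 → critical value z_{0.025} = 1.960.
Power = Φ(δ − 1.960) + Φ(−δ − 1.960) = Φ(-0.119) + Φ(-3.801) = 0.4528 + 0.0001 = 0.4529.
Type II error: β = 1 − power = 1 − 0.4529 = 0.5471.

β ≈ 0.547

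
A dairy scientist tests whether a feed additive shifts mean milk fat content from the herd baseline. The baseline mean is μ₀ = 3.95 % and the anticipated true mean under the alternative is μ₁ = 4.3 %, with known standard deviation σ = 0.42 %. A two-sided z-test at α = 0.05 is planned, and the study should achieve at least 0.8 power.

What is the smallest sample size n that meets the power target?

n = 12

Standardized effect: d = |μ₁ − μ₀| / σ = |4.3 − 3.95| / 0.42 = 0.8333
For power 0.8 need Φ(δ − z_{0.025}) = 0.8, so δ = z_{0.025} + z_{0.20} = 1.960 + 0.842 = 2.802.
(For δ > 0 the lower-tail rejection region contributes negligibly to power, so the one-term inversion is standard.)
δ = d·√n ⇒ n = (δ/d)² = (2.802 / 0.8333)² = 11.30.
Round up to the next whole unit.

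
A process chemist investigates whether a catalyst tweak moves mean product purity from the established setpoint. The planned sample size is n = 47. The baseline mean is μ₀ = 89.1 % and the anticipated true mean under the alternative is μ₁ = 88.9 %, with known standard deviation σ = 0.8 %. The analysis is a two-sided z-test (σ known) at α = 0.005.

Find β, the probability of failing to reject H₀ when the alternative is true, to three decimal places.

Standardized effect: d = |μ₁ − μ₀| / σ = |88.9 − 89.1| / 0.8 = 0.2500
Noncentrality parameter: δ = d·√n = 0.2500 × √47 = 1.7139
Critical value for a two-sided test at α = 0.005: z_{α/2} = 2.807.
Power = Φ(δ − 2.807) + Φ(−δ − 2.807) = Φ(-1.093) + Φ(-4.521) = 0.1372 + 0.0000 = 0.1372.
Type II error: β = 1 − power = 1 − 0.1372 = 0.8628.

β ≈ 0.863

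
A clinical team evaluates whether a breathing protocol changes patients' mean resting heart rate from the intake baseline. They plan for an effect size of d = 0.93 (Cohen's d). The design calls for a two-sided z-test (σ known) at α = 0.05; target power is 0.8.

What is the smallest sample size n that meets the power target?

Set Φ(δ − 1.960) = 0.8; then δ − 1.960 = Φ⁻¹(0.8) = 0.842, giving δ = 2.802.
(For δ > 0 the lower-tail rejection region contributes negligibly to power, so the one-term inversion is standard.)
δ = d·√n ⇒ n = (δ/d)² = (2.802 / 0.93)² = 9.07.
Rounding up, n = 10.

n = 10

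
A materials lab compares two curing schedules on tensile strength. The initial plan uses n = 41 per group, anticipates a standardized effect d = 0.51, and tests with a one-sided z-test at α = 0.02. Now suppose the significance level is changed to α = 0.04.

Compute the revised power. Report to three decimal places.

Power ≈ 0.712

δ = d·√(n/2) = 0.51 × √(41/2) = 2.3091 (unchanged). New critical value: z_{0.04} = 1.751.
Revised power = Φ(δ − 1.751) = Φ(0.558) = 0.7117.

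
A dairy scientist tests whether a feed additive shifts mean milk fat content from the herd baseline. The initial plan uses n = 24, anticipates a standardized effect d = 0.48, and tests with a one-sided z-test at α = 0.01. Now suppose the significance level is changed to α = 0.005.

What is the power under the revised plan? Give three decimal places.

δ = d·√n = 0.48 × √24 = 2.3515 (unchanged). New critical value: z_{0.005} = 2.576.
Revised power = P(Z > 2.576 − δ) = Φ(-0.224) = 0.4113.

Power ≈ 0.411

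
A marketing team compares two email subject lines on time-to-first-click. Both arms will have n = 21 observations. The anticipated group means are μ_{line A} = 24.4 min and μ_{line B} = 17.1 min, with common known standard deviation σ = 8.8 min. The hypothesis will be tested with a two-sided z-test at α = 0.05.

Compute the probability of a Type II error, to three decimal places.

β ≈ 0.233

Standardized effect: d = |μ_{line A} − μ_{line B}| / σ = |24.4 − 17.1| / 8.8 = 0.8295
Noncentrality parameter: δ = d·√(n/2) = 0.8295 × √(21/2) = 2.6880
Two-sided α = 0.05 → critical value z_{0.025} = 1.960.
Power = Φ(δ − 1.960) + Φ(−δ − 1.960) = Φ(0.728) + Φ(-4.648) = 0.7667 + 0.0000 = 0.7667.
Type II error: β = 1 − power = 1 − 0.7667 = 0.2333.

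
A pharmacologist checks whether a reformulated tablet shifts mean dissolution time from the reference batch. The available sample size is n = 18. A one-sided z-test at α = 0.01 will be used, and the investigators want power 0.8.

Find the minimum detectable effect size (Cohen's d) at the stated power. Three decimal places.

d ≈ 0.747

Need Φ(δ − 2.326) = 0.8, so δ = 2.326 + 0.842 = 3.168.
δ = d·√n ⇒ d = δ/√n = 3.168/√18 = 0.7467.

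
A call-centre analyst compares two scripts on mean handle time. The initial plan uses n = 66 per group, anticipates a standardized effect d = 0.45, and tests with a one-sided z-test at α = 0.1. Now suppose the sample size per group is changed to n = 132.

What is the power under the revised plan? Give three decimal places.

With n = 132 per group: δ = d·√(n/2) = 0.45 × √(132/2) = 3.6558. Critical value z_{0.1} = 1.282.
Revised power = Φ(δ − 1.282) = Φ(2.374) = 0.9912.

Power ≈ 0.991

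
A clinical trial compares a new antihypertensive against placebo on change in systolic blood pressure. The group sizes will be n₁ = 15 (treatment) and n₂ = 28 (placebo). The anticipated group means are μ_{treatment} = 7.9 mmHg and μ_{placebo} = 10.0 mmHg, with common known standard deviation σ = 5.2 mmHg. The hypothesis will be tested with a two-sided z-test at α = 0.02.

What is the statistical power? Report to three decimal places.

Power ≈ 0.144

Standardized effect: d = |μ_{treatment} − μ_{placebo}| / σ = |7.9 − 10.0| / 5.2 = 0.4038
Noncentrality parameter: δ = d / √(1/n₁ + 1/n₂) = 0.4038 / √(1/15 + 1/28) = 1.2621
Critical value for a two-sided test at α = 0.02: z_{α/2} = 2.326.
Power = Φ(δ − 2.326) + Φ(−δ − 2.326) = Φ(-1.064) + Φ(-3.588) = 0.1436 + 0.0002 = 0.1438.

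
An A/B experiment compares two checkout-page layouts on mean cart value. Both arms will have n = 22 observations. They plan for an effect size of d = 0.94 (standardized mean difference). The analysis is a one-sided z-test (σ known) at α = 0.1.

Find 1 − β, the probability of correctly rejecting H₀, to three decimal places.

Power ≈ 0.967

Noncentrality parameter: δ = d·√(n/2) = 0.94 × √(22/2) = 3.1176
One-sided α = 0.1 → critical value z_{0.1} = 1.282.
Power = P(Z > 1.282 − δ) = Φ(1.836) = 0.9668.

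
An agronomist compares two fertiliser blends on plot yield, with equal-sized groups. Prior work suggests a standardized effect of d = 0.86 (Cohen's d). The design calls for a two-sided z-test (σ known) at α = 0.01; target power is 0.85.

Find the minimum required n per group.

For power 0.85 need Φ(δ − z_{0.005}) = 0.85, so δ = z_{0.005} + z_{0.15} = 2.576 + 1.036 = 3.612.
(Ignoring the negligible lower-tail rejection probability gives the usual closed-form inversion.)
δ = d·√(n/2) ⇒ n = 2(δ/d)² = 2 × (3.612 / 0.86)² = 35.29.
Rounding up, n = 36 per group.

n = 36 per group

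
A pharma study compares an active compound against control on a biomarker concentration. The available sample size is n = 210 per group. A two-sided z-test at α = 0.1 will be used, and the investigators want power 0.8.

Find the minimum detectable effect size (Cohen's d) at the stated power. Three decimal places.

Required noncentrality: δ = z_{0.05} + z_{0.20} = 1.645 + 0.842 = 2.486.
(Lower-tail contribution to power is negligible for δ > 0.)
δ = d·√(n/2) ⇒ d = δ/√(n/2) = 2.486/√(210/2) = 0.2427.

d ≈ 0.243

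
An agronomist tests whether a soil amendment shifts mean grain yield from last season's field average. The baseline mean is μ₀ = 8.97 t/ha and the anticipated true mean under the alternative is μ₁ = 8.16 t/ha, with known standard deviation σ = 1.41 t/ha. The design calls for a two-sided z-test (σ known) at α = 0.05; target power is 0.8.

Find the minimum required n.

Standardized effect: d = |μ₁ − μ₀| / σ = |8.16 − 8.97| / 1.41 = 0.5745
Set Φ(δ − 1.960) = 0.8; then δ − 1.960 = Φ⁻¹(0.8) = 0.842, giving δ = 2.802.
(Ignoring the negligible lower-tail rejection probability gives the usual closed-form inversion.)
δ = d·√n ⇒ n = (δ/d)² = (2.802 / 0.5745)² = 23.78.
Rounding up, n = 24.

n = 24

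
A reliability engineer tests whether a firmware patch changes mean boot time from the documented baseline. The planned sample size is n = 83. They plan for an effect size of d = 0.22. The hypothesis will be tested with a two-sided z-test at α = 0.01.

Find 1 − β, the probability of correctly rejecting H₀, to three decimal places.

Noncentrality parameter: δ = d·√n = 0.22 × √83 = 2.0043
Critical value for a two-sided test at α = 0.01: z_{α/2} = 2.576.
Power = Φ(δ − 2.576) + Φ(−δ − 2.576) = Φ(-0.572) + Φ(-4.580) = 0.2838 + 0.0000 = 0.2838.

Power ≈ 0.284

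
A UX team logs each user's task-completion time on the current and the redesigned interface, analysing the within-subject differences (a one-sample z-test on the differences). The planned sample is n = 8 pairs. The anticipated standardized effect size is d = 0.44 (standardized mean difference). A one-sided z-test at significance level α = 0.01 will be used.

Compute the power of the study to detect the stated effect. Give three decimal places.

Power ≈ 0.140

Noncentrality parameter: δ = d·√n = 0.44 × √8 = 1.2445
Critical value for a one-sided test at α = 0.01: z_α = 2.326.
Power = P(Z > 2.326 − δ) = Φ(-1.082) = 0.1397.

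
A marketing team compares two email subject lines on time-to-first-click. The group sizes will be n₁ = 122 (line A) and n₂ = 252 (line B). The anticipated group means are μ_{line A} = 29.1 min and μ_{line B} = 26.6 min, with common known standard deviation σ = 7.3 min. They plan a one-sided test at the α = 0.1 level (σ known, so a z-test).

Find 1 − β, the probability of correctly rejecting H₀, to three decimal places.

Standardized effect: d = |μ_{line A} − μ_{line B}| / σ = |29.1 − 26.6| / 7.3 = 0.3425
Noncentrality parameter: δ = d / √(1/n₁ + 1/n₂) = 0.3425 / √(1/122 + 1/252) = 3.1050
One-sided α = 0.1 → critical value z_{0.1} = 1.282.
Power = Φ(δ − 1.282) = Φ(1.823) = 0.9659.

Power ≈ 0.966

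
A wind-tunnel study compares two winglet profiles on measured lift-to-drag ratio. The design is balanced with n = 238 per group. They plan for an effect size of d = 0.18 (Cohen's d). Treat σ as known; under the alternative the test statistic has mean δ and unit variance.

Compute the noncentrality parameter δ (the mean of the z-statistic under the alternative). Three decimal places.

δ ≈ 1.964

The noncentrality parameter scales effect size by the design's sample-size factor: δ = d·√(n/2) = 0.18 × √(238/2) = 1.9636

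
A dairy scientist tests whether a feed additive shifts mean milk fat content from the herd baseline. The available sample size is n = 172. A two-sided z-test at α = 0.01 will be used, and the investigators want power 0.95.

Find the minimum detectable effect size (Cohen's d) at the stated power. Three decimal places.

Need Φ(δ − 2.576) = 0.95, so δ = 2.576 + 1.645 = 4.221.
(Lower-tail contribution to power is negligible for δ > 0.)
δ = d·√n ⇒ d = δ/√n = 4.221/√172 = 0.3218.

d ≈ 0.322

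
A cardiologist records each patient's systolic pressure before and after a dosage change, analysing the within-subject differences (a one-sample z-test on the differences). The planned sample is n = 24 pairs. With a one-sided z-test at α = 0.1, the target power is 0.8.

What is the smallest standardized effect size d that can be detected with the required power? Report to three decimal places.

Required noncentrality: δ = z_{0.1} + z_{0.20} = 1.282 + 0.842 = 2.123.
δ = d·√n ⇒ d = δ/√n = 2.123/√24 = 0.4334.

d ≈ 0.433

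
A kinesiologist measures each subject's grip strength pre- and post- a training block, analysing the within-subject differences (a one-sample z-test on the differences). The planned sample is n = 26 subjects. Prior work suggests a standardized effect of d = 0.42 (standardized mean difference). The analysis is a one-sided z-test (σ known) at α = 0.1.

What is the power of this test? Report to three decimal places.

Noncentrality parameter: δ = d·√n = 0.42 × √26 = 2.1416
Critical value for a one-sided test at α = 0.1: z_α = 1.282.
Power = P(Z > 1.282 − δ) = Φ(0.860) = 0.8051.

Power ≈ 0.805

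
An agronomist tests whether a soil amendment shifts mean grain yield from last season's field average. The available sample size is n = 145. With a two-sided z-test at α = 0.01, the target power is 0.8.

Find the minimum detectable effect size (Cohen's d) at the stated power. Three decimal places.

Need Φ(δ − 2.576) = 0.8, so δ = 2.576 + 0.842 = 3.417.
(The second rejection-region term Φ(−δ − z_{α/2}) is negligible and dropped.)
δ = d·√n ⇒ d = δ/√n = 3.417/√145 = 0.2838.

d ≈ 0.284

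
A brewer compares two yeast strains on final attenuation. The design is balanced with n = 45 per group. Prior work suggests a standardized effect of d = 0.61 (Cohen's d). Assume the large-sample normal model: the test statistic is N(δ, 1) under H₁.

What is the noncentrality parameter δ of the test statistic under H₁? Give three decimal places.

δ ≈ 2.893

δ = d·√(n/2) = 0.61 × √(45/2) = 2.8935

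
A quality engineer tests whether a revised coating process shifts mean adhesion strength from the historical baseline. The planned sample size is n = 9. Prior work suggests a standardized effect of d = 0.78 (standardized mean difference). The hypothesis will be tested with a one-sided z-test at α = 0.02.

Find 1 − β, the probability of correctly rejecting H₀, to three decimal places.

Power ≈ 0.613

Noncentrality parameter: δ = d·√n = 0.78 × √9 = 2.3400
Critical value for a one-sided test at α = 0.02: z_α = 2.054.
Power = P(Z > 2.054 − δ) = Φ(0.286) = 0.6127.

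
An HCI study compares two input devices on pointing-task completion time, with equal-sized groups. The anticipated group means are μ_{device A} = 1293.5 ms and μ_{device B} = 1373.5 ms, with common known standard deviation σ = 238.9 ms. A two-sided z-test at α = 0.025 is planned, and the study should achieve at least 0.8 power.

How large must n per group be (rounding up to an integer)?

Standardized effect: d = |μ_{device A} − μ_{device B}| / σ = |1293.5 − 1373.5| / 238.9 = 0.3349
For power 0.8 need Φ(δ − z_{0.0125}) = 0.8, so δ = z_{0.0125} + z_{0.20} = 2.241 + 0.842 = 3.083.
(For δ > 0 the lower-tail rejection region contributes negligibly to power, so the one-term inversion is standard.)
δ = d·√(n/2) ⇒ n = 2(δ/d)² = 2 × (3.083 / 0.3349)² = 169.53.
Rounding up, n = 170 per group.

n = 170 per group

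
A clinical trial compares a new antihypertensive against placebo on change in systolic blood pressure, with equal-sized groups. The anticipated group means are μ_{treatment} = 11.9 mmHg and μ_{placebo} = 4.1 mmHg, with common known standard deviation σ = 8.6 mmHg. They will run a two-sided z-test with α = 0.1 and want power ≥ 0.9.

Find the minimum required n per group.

n = 21 per group

Standardized effect: d = |μ_{treatment} − μ_{placebo}| / σ = |11.9 − 4.1| / 8.6 = 0.9070
For power 0.9 need Φ(δ − z_{0.05}) = 0.9, so δ = z_{0.05} + z_{0.10} = 1.645 + 1.282 = 2.926.
(For δ > 0 the lower-tail rejection region contributes negligibly to power, so the one-term inversion is standard.)
δ = d·√(n/2) ⇒ n = 2(δ/d)² = 2 × (2.926 / 0.9070)² = 20.82.
Round up to the next whole unit.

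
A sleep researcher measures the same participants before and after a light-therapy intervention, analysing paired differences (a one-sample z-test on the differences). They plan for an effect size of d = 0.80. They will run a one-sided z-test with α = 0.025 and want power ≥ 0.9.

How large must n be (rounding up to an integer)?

For power 0.9 need Φ(δ − z_{0.025}) = 0.9, so δ = z_{0.025} + z_{0.10} = 1.960 + 1.282 = 3.242.
δ = d·√n ⇒ n = (δ/d)² = (3.242 / 0.80)² = 16.42.
Rounding up, n = 17.

n = 17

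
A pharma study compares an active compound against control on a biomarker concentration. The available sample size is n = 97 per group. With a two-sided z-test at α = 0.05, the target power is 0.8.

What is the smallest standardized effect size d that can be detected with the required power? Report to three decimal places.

Need Φ(δ − 1.960) = 0.8, so δ = 1.960 + 0.842 = 2.802.
(Lower-tail contribution to power is negligible for δ > 0.)
δ = d·√(n/2) ⇒ d = δ/√(n/2) = 2.802/√(97/2) = 0.4023.

d ≈ 0.402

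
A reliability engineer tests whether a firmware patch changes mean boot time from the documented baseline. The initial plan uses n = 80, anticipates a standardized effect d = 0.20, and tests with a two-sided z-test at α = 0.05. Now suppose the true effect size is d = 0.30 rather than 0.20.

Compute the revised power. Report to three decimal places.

With d = 0.30: δ = d·√n = 0.30 × √80 = 2.6833. Critical value z_{0.025} = 1.960.
Revised power = Φ(δ − 1.960) + Φ(−δ − 1.960) = Φ(0.723) + Φ(-4.643) = 0.7653 + 0.0000 = 0.7653.

Power ≈ 0.765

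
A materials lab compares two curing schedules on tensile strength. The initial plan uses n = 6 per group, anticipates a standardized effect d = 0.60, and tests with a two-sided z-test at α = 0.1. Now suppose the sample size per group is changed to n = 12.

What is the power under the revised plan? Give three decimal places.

Power ≈ 0.431

With n = 12 per group: δ = d·√(n/2) = 0.60 × √(12/2) = 1.4697. Critical value z_{0.05} = 1.645.
Revised power = Φ(δ − 1.645) + Φ(−δ − 1.645) = Φ(-0.175) + Φ(-3.115) = 0.4305 + 0.0009 = 0.4314.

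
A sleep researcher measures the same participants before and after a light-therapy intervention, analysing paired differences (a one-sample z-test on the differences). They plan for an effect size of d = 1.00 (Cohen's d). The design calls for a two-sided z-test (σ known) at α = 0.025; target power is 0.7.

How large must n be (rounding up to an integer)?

n = 8

Set Φ(δ − 2.241) = 0.7; then δ − 2.241 = Φ⁻¹(0.7) = 0.524, giving δ = 2.766.
(The Φ(−δ − z_{α/2}) term is vanishingly small for δ > 0 and is dropped in the standard sample-size formula.)
δ = d·√n ⇒ n = (δ/d)² = (2.766 / 1.00)² = 7.65.
Rounding up, n = 8.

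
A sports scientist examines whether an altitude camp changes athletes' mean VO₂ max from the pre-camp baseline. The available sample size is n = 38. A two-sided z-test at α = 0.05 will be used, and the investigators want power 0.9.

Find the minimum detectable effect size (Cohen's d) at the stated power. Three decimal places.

Required noncentrality: δ = z_{0.025} + z_{0.10} = 1.960 + 1.282 = 3.242.
(Lower-tail contribution to power is negligible for δ > 0.)
δ = d·√n ⇒ d = δ/√n = 3.242/√38 = 0.5258.

d ≈ 0.526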